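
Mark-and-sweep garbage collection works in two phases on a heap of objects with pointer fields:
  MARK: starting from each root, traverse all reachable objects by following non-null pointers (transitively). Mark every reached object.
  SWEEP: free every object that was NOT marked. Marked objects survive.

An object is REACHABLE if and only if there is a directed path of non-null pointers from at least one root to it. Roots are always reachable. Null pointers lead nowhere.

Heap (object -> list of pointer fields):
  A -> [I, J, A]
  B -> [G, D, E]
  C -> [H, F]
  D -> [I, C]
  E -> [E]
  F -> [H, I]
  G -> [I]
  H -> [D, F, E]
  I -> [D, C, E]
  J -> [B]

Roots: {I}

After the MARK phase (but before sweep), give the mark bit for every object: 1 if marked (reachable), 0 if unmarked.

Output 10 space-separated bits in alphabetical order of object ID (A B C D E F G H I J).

Answer: 0 0 1 1 1 1 0 1 1 0

Derivation:
Roots: I
Mark I: refs=D C E, marked=I
Mark D: refs=I C, marked=D I
Mark C: refs=H F, marked=C D I
Mark E: refs=E, marked=C D E I
Mark H: refs=D F E, marked=C D E H I
Mark F: refs=H I, marked=C D E F H I
Unmarked (collected): A B G J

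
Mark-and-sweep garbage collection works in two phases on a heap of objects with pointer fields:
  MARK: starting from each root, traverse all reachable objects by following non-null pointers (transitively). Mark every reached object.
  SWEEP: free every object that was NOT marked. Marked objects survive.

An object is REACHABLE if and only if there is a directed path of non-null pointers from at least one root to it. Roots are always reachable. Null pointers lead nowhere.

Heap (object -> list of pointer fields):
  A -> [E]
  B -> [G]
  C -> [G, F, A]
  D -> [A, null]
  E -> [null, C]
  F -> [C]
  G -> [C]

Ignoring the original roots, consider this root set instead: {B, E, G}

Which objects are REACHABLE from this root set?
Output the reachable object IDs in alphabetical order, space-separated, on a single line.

Answer: A B C E F G

Derivation:
Roots: B E G
Mark B: refs=G, marked=B
Mark E: refs=null C, marked=B E
Mark G: refs=C, marked=B E G
Mark C: refs=G F A, marked=B C E G
Mark F: refs=C, marked=B C E F G
Mark A: refs=E, marked=A B C E F G
Unmarked (collected): D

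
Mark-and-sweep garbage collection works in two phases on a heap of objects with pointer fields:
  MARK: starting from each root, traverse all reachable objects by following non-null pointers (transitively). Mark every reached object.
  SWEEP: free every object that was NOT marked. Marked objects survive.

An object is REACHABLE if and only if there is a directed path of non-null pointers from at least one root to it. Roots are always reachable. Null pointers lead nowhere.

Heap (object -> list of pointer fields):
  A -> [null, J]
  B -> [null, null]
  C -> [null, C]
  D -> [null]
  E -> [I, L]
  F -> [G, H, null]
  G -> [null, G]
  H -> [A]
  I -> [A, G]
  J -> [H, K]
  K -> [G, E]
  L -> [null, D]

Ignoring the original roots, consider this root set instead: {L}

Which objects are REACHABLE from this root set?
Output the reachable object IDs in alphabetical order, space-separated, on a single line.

Answer: D L

Derivation:
Roots: L
Mark L: refs=null D, marked=L
Mark D: refs=null, marked=D L
Unmarked (collected): A B C E F G H I J K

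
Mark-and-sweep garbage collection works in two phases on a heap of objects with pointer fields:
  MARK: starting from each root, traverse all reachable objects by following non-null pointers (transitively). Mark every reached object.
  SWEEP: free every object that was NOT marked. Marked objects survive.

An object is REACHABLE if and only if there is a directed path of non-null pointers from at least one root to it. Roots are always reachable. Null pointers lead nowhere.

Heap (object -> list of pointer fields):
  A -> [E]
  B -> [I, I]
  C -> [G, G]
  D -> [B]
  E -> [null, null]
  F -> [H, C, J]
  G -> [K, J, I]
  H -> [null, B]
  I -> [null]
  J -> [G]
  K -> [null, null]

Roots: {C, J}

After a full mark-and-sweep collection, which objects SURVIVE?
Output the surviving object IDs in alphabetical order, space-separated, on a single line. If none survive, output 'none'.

Roots: C J
Mark C: refs=G G, marked=C
Mark J: refs=G, marked=C J
Mark G: refs=K J I, marked=C G J
Mark K: refs=null null, marked=C G J K
Mark I: refs=null, marked=C G I J K
Unmarked (collected): A B D E F H

Answer: C G I J K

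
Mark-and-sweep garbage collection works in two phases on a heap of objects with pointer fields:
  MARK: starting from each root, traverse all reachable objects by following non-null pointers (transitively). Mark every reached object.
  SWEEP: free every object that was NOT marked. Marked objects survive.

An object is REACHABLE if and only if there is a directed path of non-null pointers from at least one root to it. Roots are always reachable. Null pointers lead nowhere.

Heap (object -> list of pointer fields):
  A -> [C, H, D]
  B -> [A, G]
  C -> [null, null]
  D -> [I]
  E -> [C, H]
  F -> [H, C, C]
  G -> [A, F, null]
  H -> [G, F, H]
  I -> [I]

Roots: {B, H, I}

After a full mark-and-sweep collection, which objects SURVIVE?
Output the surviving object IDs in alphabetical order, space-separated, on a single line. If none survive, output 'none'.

Roots: B H I
Mark B: refs=A G, marked=B
Mark H: refs=G F H, marked=B H
Mark I: refs=I, marked=B H I
Mark A: refs=C H D, marked=A B H I
Mark G: refs=A F null, marked=A B G H I
Mark F: refs=H C C, marked=A B F G H I
Mark C: refs=null null, marked=A B C F G H I
Mark D: refs=I, marked=A B C D F G H I
Unmarked (collected): E

Answer: A B C D F G H I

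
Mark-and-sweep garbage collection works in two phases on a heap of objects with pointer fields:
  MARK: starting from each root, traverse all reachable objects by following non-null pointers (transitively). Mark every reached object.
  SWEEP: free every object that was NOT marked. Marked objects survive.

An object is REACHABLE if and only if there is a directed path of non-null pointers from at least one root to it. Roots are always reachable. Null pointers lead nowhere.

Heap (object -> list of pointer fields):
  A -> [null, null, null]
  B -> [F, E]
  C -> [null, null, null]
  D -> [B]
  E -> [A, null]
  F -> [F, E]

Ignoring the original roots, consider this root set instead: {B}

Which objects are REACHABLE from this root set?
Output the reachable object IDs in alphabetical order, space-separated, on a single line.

Answer: A B E F

Derivation:
Roots: B
Mark B: refs=F E, marked=B
Mark F: refs=F E, marked=B F
Mark E: refs=A null, marked=B E F
Mark A: refs=null null null, marked=A B E F
Unmarked (collected): C D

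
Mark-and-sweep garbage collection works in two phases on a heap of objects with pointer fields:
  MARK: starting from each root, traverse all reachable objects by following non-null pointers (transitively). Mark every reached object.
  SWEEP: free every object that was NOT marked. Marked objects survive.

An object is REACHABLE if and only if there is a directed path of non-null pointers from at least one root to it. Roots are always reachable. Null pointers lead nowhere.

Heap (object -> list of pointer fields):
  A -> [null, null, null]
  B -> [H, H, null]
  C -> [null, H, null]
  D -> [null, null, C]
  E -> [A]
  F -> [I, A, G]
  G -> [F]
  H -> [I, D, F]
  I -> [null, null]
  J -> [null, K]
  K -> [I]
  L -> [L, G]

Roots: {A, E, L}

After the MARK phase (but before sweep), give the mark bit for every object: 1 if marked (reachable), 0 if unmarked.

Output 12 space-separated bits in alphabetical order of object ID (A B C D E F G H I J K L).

Answer: 1 0 0 0 1 1 1 0 1 0 0 1

Derivation:
Roots: A E L
Mark A: refs=null null null, marked=A
Mark E: refs=A, marked=A E
Mark L: refs=L G, marked=A E L
Mark G: refs=F, marked=A E G L
Mark F: refs=I A G, marked=A E F G L
Mark I: refs=null null, marked=A E F G I L
Unmarked (collected): B C D H J K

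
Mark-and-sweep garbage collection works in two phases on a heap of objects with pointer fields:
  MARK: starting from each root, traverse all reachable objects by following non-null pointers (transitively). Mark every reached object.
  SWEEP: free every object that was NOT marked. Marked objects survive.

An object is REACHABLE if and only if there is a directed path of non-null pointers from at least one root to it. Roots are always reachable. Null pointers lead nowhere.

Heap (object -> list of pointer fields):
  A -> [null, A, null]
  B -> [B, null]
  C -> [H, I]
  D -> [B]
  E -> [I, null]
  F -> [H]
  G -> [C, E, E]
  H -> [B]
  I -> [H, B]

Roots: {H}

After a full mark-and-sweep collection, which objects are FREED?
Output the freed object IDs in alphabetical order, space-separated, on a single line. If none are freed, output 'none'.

Answer: A C D E F G I

Derivation:
Roots: H
Mark H: refs=B, marked=H
Mark B: refs=B null, marked=B H
Unmarked (collected): A C D E F G I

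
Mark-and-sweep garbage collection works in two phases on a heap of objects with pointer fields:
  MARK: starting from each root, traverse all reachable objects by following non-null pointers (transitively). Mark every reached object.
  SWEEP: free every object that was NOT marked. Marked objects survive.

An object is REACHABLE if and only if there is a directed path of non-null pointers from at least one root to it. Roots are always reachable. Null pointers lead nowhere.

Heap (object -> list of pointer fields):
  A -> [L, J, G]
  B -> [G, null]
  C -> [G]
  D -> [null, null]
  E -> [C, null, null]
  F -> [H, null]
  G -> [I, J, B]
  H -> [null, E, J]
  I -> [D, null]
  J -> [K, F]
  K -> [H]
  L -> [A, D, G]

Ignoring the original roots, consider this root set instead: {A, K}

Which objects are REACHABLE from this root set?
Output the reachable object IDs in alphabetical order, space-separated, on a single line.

Answer: A B C D E F G H I J K L

Derivation:
Roots: A K
Mark A: refs=L J G, marked=A
Mark K: refs=H, marked=A K
Mark L: refs=A D G, marked=A K L
Mark J: refs=K F, marked=A J K L
Mark G: refs=I J B, marked=A G J K L
Mark H: refs=null E J, marked=A G H J K L
Mark D: refs=null null, marked=A D G H J K L
Mark F: refs=H null, marked=A D F G H J K L
Mark I: refs=D null, marked=A D F G H I J K L
Mark B: refs=G null, marked=A B D F G H I J K L
Mark E: refs=C null null, marked=A B D E F G H I J K L
Mark C: refs=G, marked=A B C D E F G H I J K L
Unmarked (collected): (none)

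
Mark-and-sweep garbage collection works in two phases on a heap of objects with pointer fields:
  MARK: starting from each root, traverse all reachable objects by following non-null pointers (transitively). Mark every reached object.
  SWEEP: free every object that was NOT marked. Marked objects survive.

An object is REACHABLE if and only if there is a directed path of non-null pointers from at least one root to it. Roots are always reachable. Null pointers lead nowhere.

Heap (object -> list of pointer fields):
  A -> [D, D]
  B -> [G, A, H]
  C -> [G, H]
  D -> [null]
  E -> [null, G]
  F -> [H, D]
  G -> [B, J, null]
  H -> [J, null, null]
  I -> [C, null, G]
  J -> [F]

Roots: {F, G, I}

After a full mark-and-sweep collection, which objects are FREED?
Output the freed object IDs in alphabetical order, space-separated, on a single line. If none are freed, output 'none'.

Answer: E

Derivation:
Roots: F G I
Mark F: refs=H D, marked=F
Mark G: refs=B J null, marked=F G
Mark I: refs=C null G, marked=F G I
Mark H: refs=J null null, marked=F G H I
Mark D: refs=null, marked=D F G H I
Mark B: refs=G A H, marked=B D F G H I
Mark J: refs=F, marked=B D F G H I J
Mark C: refs=G H, marked=B C D F G H I J
Mark A: refs=D D, marked=A B C D F G H I J
Unmarked (collected): E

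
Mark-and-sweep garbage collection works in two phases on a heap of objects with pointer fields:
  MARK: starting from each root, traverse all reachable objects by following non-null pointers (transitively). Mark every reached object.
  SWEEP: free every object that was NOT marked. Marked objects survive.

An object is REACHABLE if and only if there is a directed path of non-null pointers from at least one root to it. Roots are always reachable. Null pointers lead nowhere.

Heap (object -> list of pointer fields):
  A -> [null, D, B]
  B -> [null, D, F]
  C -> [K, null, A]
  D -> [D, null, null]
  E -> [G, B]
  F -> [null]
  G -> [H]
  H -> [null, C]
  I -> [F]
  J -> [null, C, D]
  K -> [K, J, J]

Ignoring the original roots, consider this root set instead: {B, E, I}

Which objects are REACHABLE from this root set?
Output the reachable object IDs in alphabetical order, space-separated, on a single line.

Roots: B E I
Mark B: refs=null D F, marked=B
Mark E: refs=G B, marked=B E
Mark I: refs=F, marked=B E I
Mark D: refs=D null null, marked=B D E I
Mark F: refs=null, marked=B D E F I
Mark G: refs=H, marked=B D E F G I
Mark H: refs=null C, marked=B D E F G H I
Mark C: refs=K null A, marked=B C D E F G H I
Mark K: refs=K J J, marked=B C D E F G H I K
Mark A: refs=null D B, marked=A B C D E F G H I K
Mark J: refs=null C D, marked=A B C D E F G H I J K
Unmarked (collected): (none)

Answer: A B C D E F G H I J K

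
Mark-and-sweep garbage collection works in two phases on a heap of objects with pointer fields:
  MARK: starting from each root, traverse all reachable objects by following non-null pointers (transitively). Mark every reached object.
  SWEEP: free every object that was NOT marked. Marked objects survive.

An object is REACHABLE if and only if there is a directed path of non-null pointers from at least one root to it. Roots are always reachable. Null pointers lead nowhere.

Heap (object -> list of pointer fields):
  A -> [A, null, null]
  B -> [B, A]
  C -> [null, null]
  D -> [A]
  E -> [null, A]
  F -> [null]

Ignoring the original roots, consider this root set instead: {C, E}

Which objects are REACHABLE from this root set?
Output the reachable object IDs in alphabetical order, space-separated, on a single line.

Roots: C E
Mark C: refs=null null, marked=C
Mark E: refs=null A, marked=C E
Mark A: refs=A null null, marked=A C E
Unmarked (collected): B D F

Answer: A C E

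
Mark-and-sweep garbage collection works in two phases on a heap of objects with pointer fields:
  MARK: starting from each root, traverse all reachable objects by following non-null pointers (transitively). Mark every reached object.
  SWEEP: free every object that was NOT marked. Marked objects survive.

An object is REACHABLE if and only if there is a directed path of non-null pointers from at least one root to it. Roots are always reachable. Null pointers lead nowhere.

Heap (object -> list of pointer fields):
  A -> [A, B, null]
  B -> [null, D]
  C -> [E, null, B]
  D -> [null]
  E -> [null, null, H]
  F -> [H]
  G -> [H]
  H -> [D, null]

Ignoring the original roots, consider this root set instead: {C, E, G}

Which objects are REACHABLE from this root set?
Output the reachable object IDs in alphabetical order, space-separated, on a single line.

Answer: B C D E G H

Derivation:
Roots: C E G
Mark C: refs=E null B, marked=C
Mark E: refs=null null H, marked=C E
Mark G: refs=H, marked=C E G
Mark B: refs=null D, marked=B C E G
Mark H: refs=D null, marked=B C E G H
Mark D: refs=null, marked=B C D E G H
Unmarked (collected): A F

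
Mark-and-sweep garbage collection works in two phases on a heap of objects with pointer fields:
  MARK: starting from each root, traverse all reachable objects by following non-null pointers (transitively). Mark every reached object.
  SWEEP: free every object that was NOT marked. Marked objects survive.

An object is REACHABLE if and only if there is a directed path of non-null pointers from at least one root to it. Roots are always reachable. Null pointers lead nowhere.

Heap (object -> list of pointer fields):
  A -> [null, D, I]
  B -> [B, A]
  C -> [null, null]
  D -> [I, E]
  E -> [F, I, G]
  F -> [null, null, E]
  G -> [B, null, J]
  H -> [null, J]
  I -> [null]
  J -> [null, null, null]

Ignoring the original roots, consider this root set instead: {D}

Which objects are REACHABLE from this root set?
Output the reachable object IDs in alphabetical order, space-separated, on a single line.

Roots: D
Mark D: refs=I E, marked=D
Mark I: refs=null, marked=D I
Mark E: refs=F I G, marked=D E I
Mark F: refs=null null E, marked=D E F I
Mark G: refs=B null J, marked=D E F G I
Mark B: refs=B A, marked=B D E F G I
Mark J: refs=null null null, marked=B D E F G I J
Mark A: refs=null D I, marked=A B D E F G I J
Unmarked (collected): C H

Answer: A B D E F G I J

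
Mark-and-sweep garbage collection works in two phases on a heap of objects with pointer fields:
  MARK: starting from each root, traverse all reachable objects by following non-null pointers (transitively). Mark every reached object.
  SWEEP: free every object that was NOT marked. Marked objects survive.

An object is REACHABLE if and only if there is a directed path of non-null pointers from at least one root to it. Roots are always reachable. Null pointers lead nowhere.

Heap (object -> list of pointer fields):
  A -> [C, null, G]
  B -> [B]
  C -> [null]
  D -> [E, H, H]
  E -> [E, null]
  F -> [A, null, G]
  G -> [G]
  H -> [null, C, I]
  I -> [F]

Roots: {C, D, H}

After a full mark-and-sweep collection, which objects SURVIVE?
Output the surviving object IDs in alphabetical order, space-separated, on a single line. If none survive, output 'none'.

Roots: C D H
Mark C: refs=null, marked=C
Mark D: refs=E H H, marked=C D
Mark H: refs=null C I, marked=C D H
Mark E: refs=E null, marked=C D E H
Mark I: refs=F, marked=C D E H I
Mark F: refs=A null G, marked=C D E F H I
Mark A: refs=C null G, marked=A C D E F H I
Mark G: refs=G, marked=A C D E F G H I
Unmarked (collected): B

Answer: A C D E F G H I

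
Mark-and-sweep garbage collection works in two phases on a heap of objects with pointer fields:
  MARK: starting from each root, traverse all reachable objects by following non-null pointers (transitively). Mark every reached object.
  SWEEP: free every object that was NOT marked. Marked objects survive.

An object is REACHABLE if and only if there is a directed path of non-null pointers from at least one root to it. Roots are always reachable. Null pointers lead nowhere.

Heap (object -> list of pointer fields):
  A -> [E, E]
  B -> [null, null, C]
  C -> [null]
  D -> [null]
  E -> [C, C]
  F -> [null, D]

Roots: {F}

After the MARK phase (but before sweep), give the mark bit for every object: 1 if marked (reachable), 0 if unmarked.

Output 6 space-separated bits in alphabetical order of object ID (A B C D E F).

Answer: 0 0 0 1 0 1

Derivation:
Roots: F
Mark F: refs=null D, marked=F
Mark D: refs=null, marked=D F
Unmarked (collected): A B C E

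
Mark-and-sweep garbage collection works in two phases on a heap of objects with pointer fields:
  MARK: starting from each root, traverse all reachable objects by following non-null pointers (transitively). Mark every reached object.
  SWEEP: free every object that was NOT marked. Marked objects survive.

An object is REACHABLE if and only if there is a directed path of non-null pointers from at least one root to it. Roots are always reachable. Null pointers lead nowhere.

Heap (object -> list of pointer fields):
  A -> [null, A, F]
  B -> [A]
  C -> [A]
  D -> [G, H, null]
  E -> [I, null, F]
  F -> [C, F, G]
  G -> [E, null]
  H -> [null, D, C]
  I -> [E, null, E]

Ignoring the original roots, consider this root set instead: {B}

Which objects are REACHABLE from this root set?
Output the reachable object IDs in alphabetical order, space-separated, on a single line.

Roots: B
Mark B: refs=A, marked=B
Mark A: refs=null A F, marked=A B
Mark F: refs=C F G, marked=A B F
Mark C: refs=A, marked=A B C F
Mark G: refs=E null, marked=A B C F G
Mark E: refs=I null F, marked=A B C E F G
Mark I: refs=E null E, marked=A B C E F G I
Unmarked (collected): D H

Answer: A B C E F G I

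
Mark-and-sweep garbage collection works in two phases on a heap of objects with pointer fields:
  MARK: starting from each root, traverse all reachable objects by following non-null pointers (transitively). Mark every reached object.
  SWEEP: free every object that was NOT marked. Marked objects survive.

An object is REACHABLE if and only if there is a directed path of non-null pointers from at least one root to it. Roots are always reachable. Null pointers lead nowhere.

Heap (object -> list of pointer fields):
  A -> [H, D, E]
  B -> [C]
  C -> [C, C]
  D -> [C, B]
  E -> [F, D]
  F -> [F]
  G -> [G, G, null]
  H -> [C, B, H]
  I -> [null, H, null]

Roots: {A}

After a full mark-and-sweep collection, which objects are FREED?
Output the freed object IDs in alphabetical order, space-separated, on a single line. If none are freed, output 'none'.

Roots: A
Mark A: refs=H D E, marked=A
Mark H: refs=C B H, marked=A H
Mark D: refs=C B, marked=A D H
Mark E: refs=F D, marked=A D E H
Mark C: refs=C C, marked=A C D E H
Mark B: refs=C, marked=A B C D E H
Mark F: refs=F, marked=A B C D E F H
Unmarked (collected): G I

Answer: G I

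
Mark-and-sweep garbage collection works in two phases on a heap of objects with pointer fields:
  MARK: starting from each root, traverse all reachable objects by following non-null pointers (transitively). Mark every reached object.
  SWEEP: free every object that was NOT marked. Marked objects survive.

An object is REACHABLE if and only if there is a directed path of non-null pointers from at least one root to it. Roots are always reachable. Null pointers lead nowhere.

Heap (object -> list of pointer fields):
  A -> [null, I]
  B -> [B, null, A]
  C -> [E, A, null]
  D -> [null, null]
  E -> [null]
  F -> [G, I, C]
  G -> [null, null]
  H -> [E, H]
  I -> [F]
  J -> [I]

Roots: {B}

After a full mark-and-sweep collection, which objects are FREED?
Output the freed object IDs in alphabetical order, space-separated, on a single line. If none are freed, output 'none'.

Answer: D H J

Derivation:
Roots: B
Mark B: refs=B null A, marked=B
Mark A: refs=null I, marked=A B
Mark I: refs=F, marked=A B I
Mark F: refs=G I C, marked=A B F I
Mark G: refs=null null, marked=A B F G I
Mark C: refs=E A null, marked=A B C F G I
Mark E: refs=null, marked=A B C E F G I
Unmarked (collected): D H J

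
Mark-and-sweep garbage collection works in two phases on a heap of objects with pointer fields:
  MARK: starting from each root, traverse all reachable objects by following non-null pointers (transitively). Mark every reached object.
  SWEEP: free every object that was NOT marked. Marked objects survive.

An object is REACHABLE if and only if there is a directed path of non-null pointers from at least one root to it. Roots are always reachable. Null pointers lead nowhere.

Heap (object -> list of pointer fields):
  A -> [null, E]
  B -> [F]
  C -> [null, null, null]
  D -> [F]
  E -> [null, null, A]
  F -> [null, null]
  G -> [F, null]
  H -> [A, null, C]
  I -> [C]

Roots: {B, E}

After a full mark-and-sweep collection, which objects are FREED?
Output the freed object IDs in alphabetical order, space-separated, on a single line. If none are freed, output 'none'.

Answer: C D G H I

Derivation:
Roots: B E
Mark B: refs=F, marked=B
Mark E: refs=null null A, marked=B E
Mark F: refs=null null, marked=B E F
Mark A: refs=null E, marked=A B E F
Unmarked (collected): C D G H I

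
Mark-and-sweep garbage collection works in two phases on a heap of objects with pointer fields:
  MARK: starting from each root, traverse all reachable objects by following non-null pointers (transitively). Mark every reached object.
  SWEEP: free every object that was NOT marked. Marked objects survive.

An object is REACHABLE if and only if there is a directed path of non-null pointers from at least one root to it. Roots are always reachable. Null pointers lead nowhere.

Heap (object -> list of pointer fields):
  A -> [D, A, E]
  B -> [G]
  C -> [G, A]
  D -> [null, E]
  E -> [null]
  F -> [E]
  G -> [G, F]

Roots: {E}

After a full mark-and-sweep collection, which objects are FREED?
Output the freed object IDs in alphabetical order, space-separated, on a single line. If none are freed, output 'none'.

Answer: A B C D F G

Derivation:
Roots: E
Mark E: refs=null, marked=E
Unmarked (collected): A B C D F G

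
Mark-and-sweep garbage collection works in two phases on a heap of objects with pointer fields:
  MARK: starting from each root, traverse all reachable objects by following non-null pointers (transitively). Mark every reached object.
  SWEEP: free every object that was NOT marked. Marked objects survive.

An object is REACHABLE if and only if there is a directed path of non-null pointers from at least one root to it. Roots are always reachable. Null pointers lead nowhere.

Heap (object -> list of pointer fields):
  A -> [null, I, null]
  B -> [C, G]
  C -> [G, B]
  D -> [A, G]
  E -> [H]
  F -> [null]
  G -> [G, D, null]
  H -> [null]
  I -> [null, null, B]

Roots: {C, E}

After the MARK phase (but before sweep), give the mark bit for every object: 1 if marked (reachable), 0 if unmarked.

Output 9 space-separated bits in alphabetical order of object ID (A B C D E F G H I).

Answer: 1 1 1 1 1 0 1 1 1

Derivation:
Roots: C E
Mark C: refs=G B, marked=C
Mark E: refs=H, marked=C E
Mark G: refs=G D null, marked=C E G
Mark B: refs=C G, marked=B C E G
Mark H: refs=null, marked=B C E G H
Mark D: refs=A G, marked=B C D E G H
Mark A: refs=null I null, marked=A B C D E G H
Mark I: refs=null null B, marked=A B C D E G H I
Unmarked (collected): F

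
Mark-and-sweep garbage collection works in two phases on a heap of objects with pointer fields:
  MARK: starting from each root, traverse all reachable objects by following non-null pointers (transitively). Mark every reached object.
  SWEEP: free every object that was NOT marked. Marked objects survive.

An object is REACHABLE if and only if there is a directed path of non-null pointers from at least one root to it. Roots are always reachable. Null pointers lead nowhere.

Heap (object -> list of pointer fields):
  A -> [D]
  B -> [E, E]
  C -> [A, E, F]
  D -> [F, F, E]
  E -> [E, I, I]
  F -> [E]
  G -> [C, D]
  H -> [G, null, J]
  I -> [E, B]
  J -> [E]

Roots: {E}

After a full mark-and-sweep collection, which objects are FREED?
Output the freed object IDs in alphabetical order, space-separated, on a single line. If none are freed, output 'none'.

Answer: A C D F G H J

Derivation:
Roots: E
Mark E: refs=E I I, marked=E
Mark I: refs=E B, marked=E I
Mark B: refs=E E, marked=B E I
Unmarked (collected): A C D F G H J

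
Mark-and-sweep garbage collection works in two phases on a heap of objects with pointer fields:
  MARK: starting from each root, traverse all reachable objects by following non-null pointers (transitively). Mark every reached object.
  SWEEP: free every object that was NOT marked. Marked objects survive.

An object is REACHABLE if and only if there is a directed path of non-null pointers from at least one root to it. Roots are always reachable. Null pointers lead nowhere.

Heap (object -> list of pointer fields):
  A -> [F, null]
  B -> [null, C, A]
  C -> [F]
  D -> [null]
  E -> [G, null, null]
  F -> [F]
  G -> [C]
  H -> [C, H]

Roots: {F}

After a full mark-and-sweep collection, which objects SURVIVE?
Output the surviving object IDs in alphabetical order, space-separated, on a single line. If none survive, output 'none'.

Roots: F
Mark F: refs=F, marked=F
Unmarked (collected): A B C D E G H

Answer: F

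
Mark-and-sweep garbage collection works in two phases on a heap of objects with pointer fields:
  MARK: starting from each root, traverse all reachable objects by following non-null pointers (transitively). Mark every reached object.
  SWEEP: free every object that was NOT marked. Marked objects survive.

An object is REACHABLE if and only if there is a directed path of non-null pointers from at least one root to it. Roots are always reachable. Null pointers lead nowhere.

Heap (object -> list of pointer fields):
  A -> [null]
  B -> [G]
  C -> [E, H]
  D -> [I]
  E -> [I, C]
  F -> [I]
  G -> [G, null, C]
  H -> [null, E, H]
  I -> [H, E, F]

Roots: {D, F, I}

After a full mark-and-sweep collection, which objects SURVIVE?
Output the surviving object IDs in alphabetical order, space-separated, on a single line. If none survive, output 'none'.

Answer: C D E F H I

Derivation:
Roots: D F I
Mark D: refs=I, marked=D
Mark F: refs=I, marked=D F
Mark I: refs=H E F, marked=D F I
Mark H: refs=null E H, marked=D F H I
Mark E: refs=I C, marked=D E F H I
Mark C: refs=E H, marked=C D E F H I
Unmarked (collected): A B G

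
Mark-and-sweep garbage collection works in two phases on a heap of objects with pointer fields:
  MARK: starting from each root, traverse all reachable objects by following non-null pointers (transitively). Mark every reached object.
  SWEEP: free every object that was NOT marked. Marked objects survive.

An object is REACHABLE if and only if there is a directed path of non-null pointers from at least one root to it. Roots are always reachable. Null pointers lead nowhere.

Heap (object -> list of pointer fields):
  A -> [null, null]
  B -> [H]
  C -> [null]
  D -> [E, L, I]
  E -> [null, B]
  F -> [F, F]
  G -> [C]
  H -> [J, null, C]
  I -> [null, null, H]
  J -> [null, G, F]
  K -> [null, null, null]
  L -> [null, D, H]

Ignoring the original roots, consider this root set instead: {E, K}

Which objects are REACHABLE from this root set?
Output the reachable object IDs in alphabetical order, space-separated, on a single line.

Answer: B C E F G H J K

Derivation:
Roots: E K
Mark E: refs=null B, marked=E
Mark K: refs=null null null, marked=E K
Mark B: refs=H, marked=B E K
Mark H: refs=J null C, marked=B E H K
Mark J: refs=null G F, marked=B E H J K
Mark C: refs=null, marked=B C E H J K
Mark G: refs=C, marked=B C E G H J K
Mark F: refs=F F, marked=B C E F G H J K
Unmarked (collected): A D I L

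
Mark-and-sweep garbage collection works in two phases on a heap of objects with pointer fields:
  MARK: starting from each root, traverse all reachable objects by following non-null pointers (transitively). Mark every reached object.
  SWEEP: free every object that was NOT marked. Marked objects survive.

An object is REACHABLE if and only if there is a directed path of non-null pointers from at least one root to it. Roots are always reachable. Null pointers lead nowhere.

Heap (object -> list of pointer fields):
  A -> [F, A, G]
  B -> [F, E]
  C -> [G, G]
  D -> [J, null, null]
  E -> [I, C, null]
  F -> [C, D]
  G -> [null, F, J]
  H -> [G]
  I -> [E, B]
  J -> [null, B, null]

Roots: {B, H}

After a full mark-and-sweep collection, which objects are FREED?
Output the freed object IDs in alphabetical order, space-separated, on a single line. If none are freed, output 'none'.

Answer: A

Derivation:
Roots: B H
Mark B: refs=F E, marked=B
Mark H: refs=G, marked=B H
Mark F: refs=C D, marked=B F H
Mark E: refs=I C null, marked=B E F H
Mark G: refs=null F J, marked=B E F G H
Mark C: refs=G G, marked=B C E F G H
Mark D: refs=J null null, marked=B C D E F G H
Mark I: refs=E B, marked=B C D E F G H I
Mark J: refs=null B null, marked=B C D E F G H I J
Unmarked (collected): A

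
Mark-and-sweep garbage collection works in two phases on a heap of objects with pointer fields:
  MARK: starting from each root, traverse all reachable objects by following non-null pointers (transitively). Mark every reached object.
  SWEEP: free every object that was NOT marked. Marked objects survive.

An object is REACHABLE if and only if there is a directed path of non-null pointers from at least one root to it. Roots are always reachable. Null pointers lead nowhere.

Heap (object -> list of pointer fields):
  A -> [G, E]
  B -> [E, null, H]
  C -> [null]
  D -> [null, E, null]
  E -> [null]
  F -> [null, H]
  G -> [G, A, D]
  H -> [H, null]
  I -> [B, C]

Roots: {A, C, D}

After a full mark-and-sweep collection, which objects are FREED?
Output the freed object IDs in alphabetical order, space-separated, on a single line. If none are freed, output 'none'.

Roots: A C D
Mark A: refs=G E, marked=A
Mark C: refs=null, marked=A C
Mark D: refs=null E null, marked=A C D
Mark G: refs=G A D, marked=A C D G
Mark E: refs=null, marked=A C D E G
Unmarked (collected): B F H I

Answer: B F H I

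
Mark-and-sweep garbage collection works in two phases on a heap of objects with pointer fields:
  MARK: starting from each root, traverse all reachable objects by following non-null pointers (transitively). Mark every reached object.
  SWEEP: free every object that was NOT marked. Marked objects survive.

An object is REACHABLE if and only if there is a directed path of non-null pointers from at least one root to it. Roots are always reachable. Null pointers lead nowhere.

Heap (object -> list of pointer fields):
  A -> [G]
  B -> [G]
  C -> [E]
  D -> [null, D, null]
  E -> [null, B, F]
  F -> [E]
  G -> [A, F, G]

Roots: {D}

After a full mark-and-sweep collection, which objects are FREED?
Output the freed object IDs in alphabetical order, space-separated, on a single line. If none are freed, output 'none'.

Answer: A B C E F G

Derivation:
Roots: D
Mark D: refs=null D null, marked=D
Unmarked (collected): A B C E F G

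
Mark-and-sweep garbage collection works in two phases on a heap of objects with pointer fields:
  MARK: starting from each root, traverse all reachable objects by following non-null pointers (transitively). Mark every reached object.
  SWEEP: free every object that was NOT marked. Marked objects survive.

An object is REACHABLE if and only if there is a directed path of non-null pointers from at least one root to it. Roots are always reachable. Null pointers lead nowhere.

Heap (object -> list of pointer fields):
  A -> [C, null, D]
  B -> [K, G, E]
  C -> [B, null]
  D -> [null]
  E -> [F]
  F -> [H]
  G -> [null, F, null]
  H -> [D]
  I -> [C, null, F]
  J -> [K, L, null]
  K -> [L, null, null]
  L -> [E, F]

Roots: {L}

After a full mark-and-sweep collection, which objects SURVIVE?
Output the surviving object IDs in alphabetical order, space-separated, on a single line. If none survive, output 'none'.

Answer: D E F H L

Derivation:
Roots: L
Mark L: refs=E F, marked=L
Mark E: refs=F, marked=E L
Mark F: refs=H, marked=E F L
Mark H: refs=D, marked=E F H L
Mark D: refs=null, marked=D E F H L
Unmarked (collected): A B C G I J K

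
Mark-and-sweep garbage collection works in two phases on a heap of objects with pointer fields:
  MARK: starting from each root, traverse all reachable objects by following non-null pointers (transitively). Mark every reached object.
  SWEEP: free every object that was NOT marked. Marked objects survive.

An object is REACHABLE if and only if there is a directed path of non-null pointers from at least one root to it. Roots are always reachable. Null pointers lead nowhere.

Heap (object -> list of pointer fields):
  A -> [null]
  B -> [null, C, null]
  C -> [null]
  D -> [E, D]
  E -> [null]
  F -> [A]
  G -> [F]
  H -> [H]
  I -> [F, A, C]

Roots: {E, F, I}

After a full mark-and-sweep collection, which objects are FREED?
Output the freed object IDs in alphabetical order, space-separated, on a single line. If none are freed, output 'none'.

Answer: B D G H

Derivation:
Roots: E F I
Mark E: refs=null, marked=E
Mark F: refs=A, marked=E F
Mark I: refs=F A C, marked=E F I
Mark A: refs=null, marked=A E F I
Mark C: refs=null, marked=A C E F I
Unmarked (collected): B D G H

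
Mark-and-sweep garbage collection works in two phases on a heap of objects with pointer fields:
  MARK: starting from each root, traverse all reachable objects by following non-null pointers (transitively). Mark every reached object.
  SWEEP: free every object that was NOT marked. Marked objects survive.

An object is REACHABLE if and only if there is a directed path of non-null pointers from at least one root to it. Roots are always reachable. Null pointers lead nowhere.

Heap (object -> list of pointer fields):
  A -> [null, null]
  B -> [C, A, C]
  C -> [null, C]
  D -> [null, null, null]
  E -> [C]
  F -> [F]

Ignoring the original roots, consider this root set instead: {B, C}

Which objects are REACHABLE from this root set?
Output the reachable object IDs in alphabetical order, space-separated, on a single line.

Answer: A B C

Derivation:
Roots: B C
Mark B: refs=C A C, marked=B
Mark C: refs=null C, marked=B C
Mark A: refs=null null, marked=A B C
Unmarked (collected): D E F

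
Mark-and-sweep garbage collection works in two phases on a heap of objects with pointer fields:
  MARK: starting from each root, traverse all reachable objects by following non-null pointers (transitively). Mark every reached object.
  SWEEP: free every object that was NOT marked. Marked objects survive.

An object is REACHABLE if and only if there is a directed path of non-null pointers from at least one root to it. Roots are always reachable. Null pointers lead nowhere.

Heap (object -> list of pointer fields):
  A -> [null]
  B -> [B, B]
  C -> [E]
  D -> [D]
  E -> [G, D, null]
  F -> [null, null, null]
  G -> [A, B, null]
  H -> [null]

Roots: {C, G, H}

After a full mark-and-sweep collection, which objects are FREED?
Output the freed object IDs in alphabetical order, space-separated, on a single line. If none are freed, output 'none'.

Answer: F

Derivation:
Roots: C G H
Mark C: refs=E, marked=C
Mark G: refs=A B null, marked=C G
Mark H: refs=null, marked=C G H
Mark E: refs=G D null, marked=C E G H
Mark A: refs=null, marked=A C E G H
Mark B: refs=B B, marked=A B C E G H
Mark D: refs=D, marked=A B C D E G H
Unmarked (collected): F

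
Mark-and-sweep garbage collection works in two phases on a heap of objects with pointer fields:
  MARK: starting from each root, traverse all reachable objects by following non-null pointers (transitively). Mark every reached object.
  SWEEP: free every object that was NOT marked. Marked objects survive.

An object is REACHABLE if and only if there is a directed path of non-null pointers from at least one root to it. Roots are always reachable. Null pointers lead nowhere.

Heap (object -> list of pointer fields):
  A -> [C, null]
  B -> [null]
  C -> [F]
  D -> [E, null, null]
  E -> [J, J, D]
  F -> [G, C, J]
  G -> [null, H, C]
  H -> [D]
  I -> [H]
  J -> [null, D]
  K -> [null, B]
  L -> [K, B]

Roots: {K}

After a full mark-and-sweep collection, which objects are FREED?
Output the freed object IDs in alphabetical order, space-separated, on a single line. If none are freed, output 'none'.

Answer: A C D E F G H I J L

Derivation:
Roots: K
Mark K: refs=null B, marked=K
Mark B: refs=null, marked=B K
Unmarked (collected): A C D E F G H I J L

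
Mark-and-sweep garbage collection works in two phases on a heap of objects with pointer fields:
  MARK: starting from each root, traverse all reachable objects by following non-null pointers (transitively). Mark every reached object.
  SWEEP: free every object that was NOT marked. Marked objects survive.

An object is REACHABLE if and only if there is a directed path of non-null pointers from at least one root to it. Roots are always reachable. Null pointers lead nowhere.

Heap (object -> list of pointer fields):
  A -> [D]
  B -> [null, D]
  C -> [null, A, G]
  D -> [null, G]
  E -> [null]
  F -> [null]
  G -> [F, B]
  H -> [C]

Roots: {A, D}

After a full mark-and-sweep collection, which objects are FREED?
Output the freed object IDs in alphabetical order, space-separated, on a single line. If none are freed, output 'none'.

Answer: C E H

Derivation:
Roots: A D
Mark A: refs=D, marked=A
Mark D: refs=null G, marked=A D
Mark G: refs=F B, marked=A D G
Mark F: refs=null, marked=A D F G
Mark B: refs=null D, marked=A B D F G
Unmarked (collected): C E H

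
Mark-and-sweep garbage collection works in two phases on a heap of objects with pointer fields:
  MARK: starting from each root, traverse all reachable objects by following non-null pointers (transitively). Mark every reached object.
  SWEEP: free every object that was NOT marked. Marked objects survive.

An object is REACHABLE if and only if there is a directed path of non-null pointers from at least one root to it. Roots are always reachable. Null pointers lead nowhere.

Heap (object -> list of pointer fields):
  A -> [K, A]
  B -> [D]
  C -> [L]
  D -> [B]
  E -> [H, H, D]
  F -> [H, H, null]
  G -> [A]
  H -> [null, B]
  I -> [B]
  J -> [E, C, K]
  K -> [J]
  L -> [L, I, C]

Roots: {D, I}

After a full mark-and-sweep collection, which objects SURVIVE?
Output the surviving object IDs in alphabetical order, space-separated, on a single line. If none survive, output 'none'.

Answer: B D I

Derivation:
Roots: D I
Mark D: refs=B, marked=D
Mark I: refs=B, marked=D I
Mark B: refs=D, marked=B D I
Unmarked (collected): A C E F G H J K L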